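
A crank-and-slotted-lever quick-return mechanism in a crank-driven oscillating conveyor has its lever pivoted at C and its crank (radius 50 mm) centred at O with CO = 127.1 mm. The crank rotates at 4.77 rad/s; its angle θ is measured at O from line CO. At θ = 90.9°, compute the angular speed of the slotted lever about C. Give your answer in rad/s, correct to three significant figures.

0.620

ω = 4.77 rad/s
Crank pin A relative to C: A = (d + r cosθ, r sinθ); lever angle φ = atan2(r sinθ, d + r cosθ).
Differentiating tanφ: φ̇ = rω(d cosθ + r)/(d² + r² + 2dr cosθ).
d² + r² + 2dr cosθ = |CA|² = 0.0184548 m²;  d cosθ + r = +0.048004 m.
|ω_lever| = |0.05·4.77·+0.048004| / 0.0184548 = 0.62037 rad/s.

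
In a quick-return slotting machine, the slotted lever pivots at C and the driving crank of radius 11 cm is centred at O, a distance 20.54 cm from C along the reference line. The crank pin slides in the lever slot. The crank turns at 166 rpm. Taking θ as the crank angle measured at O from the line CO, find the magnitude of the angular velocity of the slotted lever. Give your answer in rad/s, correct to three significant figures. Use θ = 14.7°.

ω = 17.38 rad/s (from 166 rpm).
Crank pin A relative to C: A = (d + r cosθ, r sinθ); lever angle φ = atan2(r sinθ, d + r cosθ).
Differentiating tanφ: φ̇ = rω(d cosθ + r)/(d² + r² + 2dr cosθ).
d² + r² + 2dr cosθ = |CA|² = 0.0979981 m²;  d cosθ + r = +0.30868 m.
|ω_lever| = |0.11·17.38·+0.30868| / 0.0979981 = 6.023 rad/s.

6.02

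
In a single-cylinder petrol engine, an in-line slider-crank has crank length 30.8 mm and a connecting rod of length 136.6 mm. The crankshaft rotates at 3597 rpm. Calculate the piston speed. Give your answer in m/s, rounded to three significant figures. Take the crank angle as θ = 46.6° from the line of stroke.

ω = 2π·3597/60 = 376.7 rad/s
For an in-line slider-crank, x = r cosθ + √(L² − r² sin²θ), so v = −rω sinθ·[1 + r cosθ/√(L² − r² sin²θ)].
With r = 0.0308 m, L = 0.1366 m, θ = 46.6°: √(L² − r² sin²θ) = 0.13475 m.
v = −0.0308·376.7·0.72657·[1 + 0.0308·0.68709/0.13475] = -9.7533 m/s.
|v| = 9.7533 m/s.

9.75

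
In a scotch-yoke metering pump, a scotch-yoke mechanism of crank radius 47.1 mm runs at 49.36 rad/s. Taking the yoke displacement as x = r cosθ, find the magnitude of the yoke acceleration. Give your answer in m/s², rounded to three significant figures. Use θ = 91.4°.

2.80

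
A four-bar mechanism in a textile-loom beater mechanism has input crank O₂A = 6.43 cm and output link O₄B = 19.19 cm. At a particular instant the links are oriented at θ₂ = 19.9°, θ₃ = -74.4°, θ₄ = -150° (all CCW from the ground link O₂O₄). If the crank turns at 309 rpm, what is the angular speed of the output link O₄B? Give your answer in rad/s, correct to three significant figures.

11.2

ω₂ = 32.36 rad/s (from 309 rpm).
Differentiating the loop-closure r₂e^{iθ₂}+r₃e^{iθ₃}=r₁+r₄e^{iθ₄} gives r₂ω₂e^{iθ₂}+r₃ω₃e^{iθ₃}=r₄ω₄e^{iθ₄}.
Eliminating the other unknown: ω₄ = r₂ω₂ sin(θ₂−θ₃) / [r₄ sin(θ₄−θ₃)].
Numerator sine = +0.99719; denominator sine = -0.96858.
Result = 0.0643·32.36·(+0.99719) / (0.1919·(-0.96858)) = -11.163 rad/s; magnitude 11.163 rad/s.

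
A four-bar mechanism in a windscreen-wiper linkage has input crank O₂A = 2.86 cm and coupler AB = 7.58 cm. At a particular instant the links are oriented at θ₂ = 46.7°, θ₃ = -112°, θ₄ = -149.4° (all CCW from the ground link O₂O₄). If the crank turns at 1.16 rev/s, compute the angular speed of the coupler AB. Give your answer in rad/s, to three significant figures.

1.26

ω₂ = 7.288 rad/s (from 1.16 rev/s).
Differentiating the loop-closure r₂e^{iθ₂}+r₃e^{iθ₃}=r₁+r₄e^{iθ₄} gives r₂ω₂e^{iθ₂}+r₃ω₃e^{iθ₃}=r₄ω₄e^{iθ₄}.
Eliminating the other unknown: ω₃ = r₂ω₂ sin(θ₄−θ₂) / [r₃ sin(θ₃−θ₄)].
Numerator sine = +0.27731; denominator sine = +0.60738.
Result = 0.0286·7.288·(+0.27731) / (0.0758·(+0.60738)) = +1.2556 rad/s; magnitude 1.2556 rad/s.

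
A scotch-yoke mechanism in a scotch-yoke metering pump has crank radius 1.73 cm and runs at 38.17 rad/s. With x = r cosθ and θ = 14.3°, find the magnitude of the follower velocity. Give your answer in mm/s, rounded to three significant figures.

163

ω = 38.17 rad/s
x = r cosθ ⇒ ẋ = −rω sinθ.
|v| = rω|sinθ| = 0.0173·38.17·|sin 14.3°| = 0.1631 m/s = 163.1 mm/s.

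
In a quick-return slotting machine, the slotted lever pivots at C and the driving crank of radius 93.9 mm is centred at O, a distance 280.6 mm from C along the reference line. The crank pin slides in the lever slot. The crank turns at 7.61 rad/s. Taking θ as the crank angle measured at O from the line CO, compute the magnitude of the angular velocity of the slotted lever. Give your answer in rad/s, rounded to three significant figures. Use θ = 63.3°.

1.41

ω = 7.61 rad/s
Crank pin A relative to C: A = (d + r cosθ, r sinθ); lever angle φ = atan2(r sinθ, d + r cosθ).
Differentiating tanφ: φ̇ = rω(d cosθ + r)/(d² + r² + 2dr cosθ).
d² + r² + 2dr cosθ = |CA|² = 0.111231 m²;  d cosθ + r = +0.21998 m.
|ω_lever| = |0.0939·7.61·+0.21998| / 0.111231 = 1.4132 rad/s.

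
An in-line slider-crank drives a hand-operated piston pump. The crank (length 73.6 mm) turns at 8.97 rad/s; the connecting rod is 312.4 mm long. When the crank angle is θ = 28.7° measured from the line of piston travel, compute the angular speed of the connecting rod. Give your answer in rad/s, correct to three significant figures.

ω = 8.97 rad/s
The rod makes angle φ with the slider axis where L sinφ = r sinθ; differentiating, L cosφ·φ̇ = r ω cosθ.
L cosφ = √(L² − r² sin²θ) = 0.31039 m.
|ω_rod| = r ω |cosθ| / √(L² − r² sin²θ) = 0.0736·8.97·0.87715/0.31039 = 1.8656 rad/s.

1.87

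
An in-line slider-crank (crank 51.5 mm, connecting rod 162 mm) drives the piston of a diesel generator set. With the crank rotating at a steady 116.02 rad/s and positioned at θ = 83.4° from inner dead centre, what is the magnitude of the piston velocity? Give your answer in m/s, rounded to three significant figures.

6.16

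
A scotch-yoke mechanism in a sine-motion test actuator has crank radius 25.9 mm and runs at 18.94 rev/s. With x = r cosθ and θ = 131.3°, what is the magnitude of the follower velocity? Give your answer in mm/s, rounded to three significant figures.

ω = 119 rad/s (from 18.94 rev/s).
x = r cosθ ⇒ ẋ = −rω sinθ.
|v| = rω|sinθ| = 0.0259·119·|sin 131.3°| = 2.3155 m/s = 2315.5 mm/s.

2320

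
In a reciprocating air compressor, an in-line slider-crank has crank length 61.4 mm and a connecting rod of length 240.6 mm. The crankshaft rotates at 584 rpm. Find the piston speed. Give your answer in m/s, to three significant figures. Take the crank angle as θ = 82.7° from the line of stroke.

3.85

ω = 2π·584/60 = 61.16 rad/s
For an in-line slider-crank, x = r cosθ + √(L² − r² sin²θ), so v = −rω sinθ·[1 + r cosθ/√(L² − r² sin²θ)].
With r = 0.0614 m, L = 0.2406 m, θ = 82.7°: √(L² − r² sin²θ) = 0.23276 m.
v = −0.0614·61.16·0.99189·[1 + 0.0614·0.12706/0.23276] = -3.8494 m/s.
|v| = 3.8494 m/s.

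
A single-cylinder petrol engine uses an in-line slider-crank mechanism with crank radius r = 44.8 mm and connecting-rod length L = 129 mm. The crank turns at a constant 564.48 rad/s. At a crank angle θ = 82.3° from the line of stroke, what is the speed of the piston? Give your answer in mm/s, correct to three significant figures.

26300

ω = 564.5 rad/s
For an in-line slider-crank, x = r cosθ + √(L² − r² sin²θ), so v = −rω sinθ·[1 + r cosθ/√(L² − r² sin²θ)].
With r = 0.0448 m, L = 0.129 m, θ = 82.3°: √(L² − r² sin²θ) = 0.12112 m.
v = −0.0448·564.5·0.99098·[1 + 0.0448·0.13399/0.12112] = -26.303 m/s.
|v| = 26.303 m/s = 26303 mm/s.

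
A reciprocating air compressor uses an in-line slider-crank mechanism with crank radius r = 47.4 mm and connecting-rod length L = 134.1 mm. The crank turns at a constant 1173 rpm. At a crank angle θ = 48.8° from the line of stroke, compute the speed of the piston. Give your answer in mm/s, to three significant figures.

ω = 2π·1173/60 = 122.8 rad/s
For an in-line slider-crank, x = r cosθ + √(L² − r² sin²θ), so v = −rω sinθ·[1 + r cosθ/√(L² − r² sin²θ)].
With r = 0.0474 m, L = 0.1341 m, θ = 48.8°: √(L² − r² sin²θ) = 0.12927 m.
v = −0.0474·122.8·0.75241·[1 + 0.0474·0.65869/0.12927] = -5.439 m/s.
|v| = 5.439 m/s = 5439 mm/s.

5440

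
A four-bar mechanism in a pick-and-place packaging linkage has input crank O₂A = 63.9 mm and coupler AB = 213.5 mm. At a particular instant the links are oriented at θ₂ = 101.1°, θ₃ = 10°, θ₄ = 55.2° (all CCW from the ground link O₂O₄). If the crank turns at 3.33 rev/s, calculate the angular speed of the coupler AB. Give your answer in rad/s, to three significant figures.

ω₂ = 20.92 rad/s (from 3.33 rev/s).
Differentiating the loop-closure r₂e^{iθ₂}+r₃e^{iθ₃}=r₁+r₄e^{iθ₄} gives r₂ω₂e^{iθ₂}+r₃ω₃e^{iθ₃}=r₄ω₄e^{iθ₄}.
Eliminating the other unknown: ω₃ = r₂ω₂ sin(θ₄−θ₂) / [r₃ sin(θ₃−θ₄)].
Numerator sine = -0.71813; denominator sine = -0.70957.
Result = 0.0639·20.92·(-0.71813) / (0.2135·(-0.70957)) = +6.3377 rad/s; magnitude 6.3377 rad/s.

6.34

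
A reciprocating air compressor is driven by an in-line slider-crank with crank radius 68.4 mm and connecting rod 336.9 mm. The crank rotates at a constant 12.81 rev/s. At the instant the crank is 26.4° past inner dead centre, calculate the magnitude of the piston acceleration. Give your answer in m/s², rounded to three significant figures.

452

ω = 2π·12.8 = 80.49 rad/s
x(θ) = r cosθ + √(L² − r² sin²θ); with ω constant, a = ω²·d²x/dθ².
d²x/dθ² = −r cosθ − r²(cos2θ)/√u − r⁴ sin²2θ/(4u^{3/2}),  u = L² − r² sin²θ = 0.112577 m².
Substituting r = 0.0684 m, L = 0.3369 m, θ = 26.4°: d²x/dθ² = -0.069789 m.
a = ω²·d²x/dθ² = (80.49)²·(-0.069789) = -452.11 m/s²;  |a| = 452.11 m/s².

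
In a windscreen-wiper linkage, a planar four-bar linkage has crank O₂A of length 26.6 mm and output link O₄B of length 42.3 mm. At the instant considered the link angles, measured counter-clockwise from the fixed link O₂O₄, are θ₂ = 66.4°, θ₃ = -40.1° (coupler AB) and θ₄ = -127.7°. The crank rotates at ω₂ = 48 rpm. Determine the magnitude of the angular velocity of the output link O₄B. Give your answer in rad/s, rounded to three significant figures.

3.03

ω₂ = 5.027 rad/s (from 48 rpm).
Differentiating the loop-closure r₂e^{iθ₂}+r₃e^{iθ₃}=r₁+r₄e^{iθ₄} gives r₂ω₂e^{iθ₂}+r₃ω₃e^{iθ₃}=r₄ω₄e^{iθ₄}.
Eliminating the other unknown: ω₄ = r₂ω₂ sin(θ₂−θ₃) / [r₄ sin(θ₄−θ₃)].
Numerator sine = +0.95882; denominator sine = -0.99912.
Result = 0.0266·5.027·(+0.95882) / (0.0423·(-0.99912)) = -3.0334 rad/s; magnitude 3.0334 rad/s.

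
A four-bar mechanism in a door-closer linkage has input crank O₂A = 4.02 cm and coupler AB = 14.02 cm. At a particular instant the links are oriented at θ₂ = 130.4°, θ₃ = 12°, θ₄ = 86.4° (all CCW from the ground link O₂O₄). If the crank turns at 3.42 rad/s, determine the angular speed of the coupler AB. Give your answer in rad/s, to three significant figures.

ω₂ = 3.42 rad/s
Differentiating the loop-closure r₂e^{iθ₂}+r₃e^{iθ₃}=r₁+r₄e^{iθ₄} gives r₂ω₂e^{iθ₂}+r₃ω₃e^{iθ₃}=r₄ω₄e^{iθ₄}.
Eliminating the other unknown: ω₃ = r₂ω₂ sin(θ₄−θ₂) / [r₃ sin(θ₃−θ₄)].
Numerator sine = -0.69466; denominator sine = -0.96316.
Result = 0.0402·3.42·(-0.69466) / (0.1402·(-0.96316)) = +0.70725 rad/s; magnitude 0.70725 rad/s.

0.707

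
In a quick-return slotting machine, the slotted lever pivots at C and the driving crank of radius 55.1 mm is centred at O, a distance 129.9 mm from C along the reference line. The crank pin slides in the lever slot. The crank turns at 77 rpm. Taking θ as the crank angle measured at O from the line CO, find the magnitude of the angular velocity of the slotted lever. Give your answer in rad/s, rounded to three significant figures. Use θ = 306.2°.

2.06

ω = 8.063 rad/s (from 77 rpm).
Crank pin A relative to C: A = (d + r cosθ, r sinθ); lever angle φ = atan2(r sinθ, d + r cosθ).
Differentiating tanφ: φ̇ = rω(d cosθ + r)/(d² + r² + 2dr cosθ).
d² + r² + 2dr cosθ = |CA|² = 0.0283645 m²;  d cosθ + r = +0.13182 m.
|ω_lever| = |0.0551·8.063·+0.13182| / 0.0283645 = 2.0648 rad/s.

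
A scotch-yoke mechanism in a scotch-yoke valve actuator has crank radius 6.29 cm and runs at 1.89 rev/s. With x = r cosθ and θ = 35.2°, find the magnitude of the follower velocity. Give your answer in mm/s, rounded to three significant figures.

ω = 11.88 rad/s (from 1.89 rev/s).
x = r cosθ ⇒ ẋ = −rω sinθ.
|v| = rω|sinθ| = 0.0629·11.88·|sin 35.2°| = 0.43057 m/s = 430.57 mm/s.

431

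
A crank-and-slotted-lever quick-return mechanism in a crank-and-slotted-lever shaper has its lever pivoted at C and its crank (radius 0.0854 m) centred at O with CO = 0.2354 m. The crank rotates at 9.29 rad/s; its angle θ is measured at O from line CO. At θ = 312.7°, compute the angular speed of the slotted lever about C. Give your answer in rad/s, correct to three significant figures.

2.16

ω = 9.29 rad/s
Crank pin A relative to C: A = (d + r cosθ, r sinθ); lever angle φ = atan2(r sinθ, d + r cosθ).
Differentiating tanφ: φ̇ = rω(d cosθ + r)/(d² + r² + 2dr cosθ).
d² + r² + 2dr cosθ = |CA|² = 0.0899726 m²;  d cosθ + r = +0.24504 m.
|ω_lever| = |0.0854·9.29·+0.24504| / 0.0899726 = 2.1607 rad/s.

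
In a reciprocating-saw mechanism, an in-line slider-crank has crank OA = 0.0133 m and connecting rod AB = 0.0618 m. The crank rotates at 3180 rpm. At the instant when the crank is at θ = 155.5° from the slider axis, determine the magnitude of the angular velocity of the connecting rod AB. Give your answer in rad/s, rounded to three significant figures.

ω = 333 rad/s (converted from 3180 rpm).
The rod makes angle φ with the slider axis where L sinφ = r sinθ; differentiating, L cosφ·φ̇ = r ω cosθ.
L cosφ = √(L² − r² sin²θ) = 0.061553 m.
|ω_rod| = r ω |cosθ| / √(L² − r² sin²θ) = 0.0133·333·0.90996/0.061553 = 65.475 rad/s.

65.5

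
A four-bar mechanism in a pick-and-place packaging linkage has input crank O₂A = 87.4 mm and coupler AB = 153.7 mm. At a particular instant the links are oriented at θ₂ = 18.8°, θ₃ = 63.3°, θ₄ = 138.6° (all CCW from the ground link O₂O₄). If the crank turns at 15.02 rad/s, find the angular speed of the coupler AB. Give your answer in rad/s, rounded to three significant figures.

ω₂ = 15.02 rad/s
Differentiating the loop-closure r₂e^{iθ₂}+r₃e^{iθ₃}=r₁+r₄e^{iθ₄} gives r₂ω₂e^{iθ₂}+r₃ω₃e^{iθ₃}=r₄ω₄e^{iθ₄}.
Eliminating the other unknown: ω₃ = r₂ω₂ sin(θ₄−θ₂) / [r₃ sin(θ₃−θ₄)].
Numerator sine = +0.86777; denominator sine = -0.96727.
Result = 0.0874·15.02·(+0.86777) / (0.1537·(-0.96727)) = -7.6624 rad/s; magnitude 7.6624 rad/s.

7.66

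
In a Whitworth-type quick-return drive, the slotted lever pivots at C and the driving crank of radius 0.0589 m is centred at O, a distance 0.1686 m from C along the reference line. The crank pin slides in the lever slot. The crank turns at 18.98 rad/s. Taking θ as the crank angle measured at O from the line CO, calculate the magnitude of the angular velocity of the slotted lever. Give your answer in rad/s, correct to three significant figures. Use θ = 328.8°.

4.65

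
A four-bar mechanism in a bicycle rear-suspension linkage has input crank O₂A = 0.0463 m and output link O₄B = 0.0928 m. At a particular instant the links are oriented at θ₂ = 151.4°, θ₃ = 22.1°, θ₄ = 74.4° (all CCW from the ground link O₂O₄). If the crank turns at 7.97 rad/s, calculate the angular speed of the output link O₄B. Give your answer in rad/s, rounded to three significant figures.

ω₂ = 7.97 rad/s
Differentiating the loop-closure r₂e^{iθ₂}+r₃e^{iθ₃}=r₁+r₄e^{iθ₄} gives r₂ω₂e^{iθ₂}+r₃ω₃e^{iθ₃}=r₄ω₄e^{iθ₄}.
Eliminating the other unknown: ω₄ = r₂ω₂ sin(θ₂−θ₃) / [r₄ sin(θ₄−θ₃)].
Numerator sine = +0.77384; denominator sine = +0.79122.
Result = 0.0463·7.97·(+0.77384) / (0.0928·(+0.79122)) = +3.889 rad/s; magnitude 3.889 rad/s.

3.89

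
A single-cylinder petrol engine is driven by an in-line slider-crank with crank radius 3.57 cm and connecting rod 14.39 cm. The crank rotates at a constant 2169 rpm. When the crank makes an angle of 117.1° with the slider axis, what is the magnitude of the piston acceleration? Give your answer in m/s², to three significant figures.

1110

ω = 2π·2169/60 = 227.1 rad/s
x(θ) = r cosθ + √(L² − r² sin²θ); with ω constant, a = ω²·d²x/dθ².
d²x/dθ² = −r cosθ − r²(cos2θ)/√u − r⁴ sin²2θ/(4u^{3/2}),  u = L² − r² sin²θ = 0.0196972 m².
Substituting r = 0.0357 m, L = 0.1439 m, θ = 117.1°: d²x/dθ² = +0.021478 m.
a = ω²·d²x/dθ² = (227.1)²·(+0.021478) = +1108.1 m/s²;  |a| = 1108.1 m/s².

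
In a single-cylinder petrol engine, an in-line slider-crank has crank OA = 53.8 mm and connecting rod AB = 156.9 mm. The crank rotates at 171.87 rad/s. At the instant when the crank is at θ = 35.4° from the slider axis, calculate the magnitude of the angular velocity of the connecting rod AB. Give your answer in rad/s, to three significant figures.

ω = 171.9 rad/s
The rod makes angle φ with the slider axis where L sinφ = r sinθ; differentiating, L cosφ·φ̇ = r ω cosθ.
L cosφ = √(L² − r² sin²θ) = 0.15377 m.
|ω_rod| = r ω |cosθ| / √(L² − r² sin²θ) = 0.0538·171.9·0.81513/0.15377 = 49.015 rad/s.

49.0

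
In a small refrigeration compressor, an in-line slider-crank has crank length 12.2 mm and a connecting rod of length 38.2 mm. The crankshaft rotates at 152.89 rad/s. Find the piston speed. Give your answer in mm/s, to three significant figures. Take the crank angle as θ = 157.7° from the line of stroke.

497

ω = 152.9 rad/s
For an in-line slider-crank, x = r cosθ + √(L² − r² sin²θ), so v = −rω sinθ·[1 + r cosθ/√(L² − r² sin²θ)].
With r = 0.0122 m, L = 0.0382 m, θ = 157.7°: √(L² − r² sin²θ) = 0.037918 m.
v = −0.0122·152.9·0.37946·[1 + 0.0122·-0.92521/0.037918] = -0.49709 m/s.
|v| = 0.49709 m/s = 497.09 mm/s.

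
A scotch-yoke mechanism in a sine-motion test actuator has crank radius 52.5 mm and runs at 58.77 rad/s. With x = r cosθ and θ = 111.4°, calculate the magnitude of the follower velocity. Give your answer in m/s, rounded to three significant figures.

2.87

ω = 58.77 rad/s
x = r cosθ ⇒ ẋ = −rω sinθ.
|v| = rω|sinθ| = 0.0525·58.77·|sin 111.4°| = 2.8727 m/s.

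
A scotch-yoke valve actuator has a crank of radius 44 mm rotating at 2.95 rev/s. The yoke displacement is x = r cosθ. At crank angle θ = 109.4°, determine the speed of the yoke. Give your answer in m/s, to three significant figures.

0.769

ω = 18.54 rad/s (from 2.95 rev/s).
x = r cosθ ⇒ ẋ = −rω sinθ.
|v| = rω|sinθ| = 0.044·18.54·|sin 109.4°| = 0.76925 m/s.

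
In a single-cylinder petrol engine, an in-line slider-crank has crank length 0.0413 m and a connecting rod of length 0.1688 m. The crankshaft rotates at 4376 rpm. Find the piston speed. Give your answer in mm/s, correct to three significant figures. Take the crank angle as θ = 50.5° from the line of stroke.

ω = 2π·4376/60 = 458.3 rad/s
For an in-line slider-crank, x = r cosθ + √(L² − r² sin²θ), so v = −rω sinθ·[1 + r cosθ/√(L² − r² sin²θ)].
With r = 0.0413 m, L = 0.1688 m, θ = 50.5°: √(L² − r² sin²θ) = 0.16576 m.
v = −0.0413·458.3·0.77162·[1 + 0.0413·0.63608/0.16576] = -16.918 m/s.
|v| = 16.918 m/s = 16918 mm/s.

16900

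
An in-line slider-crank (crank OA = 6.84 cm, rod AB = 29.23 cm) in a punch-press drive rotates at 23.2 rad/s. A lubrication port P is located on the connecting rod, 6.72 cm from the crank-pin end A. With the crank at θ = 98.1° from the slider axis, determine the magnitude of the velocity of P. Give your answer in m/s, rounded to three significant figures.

1.57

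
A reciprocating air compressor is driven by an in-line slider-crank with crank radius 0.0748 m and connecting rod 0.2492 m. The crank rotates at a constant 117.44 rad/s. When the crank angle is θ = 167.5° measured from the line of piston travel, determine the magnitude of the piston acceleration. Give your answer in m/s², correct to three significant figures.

725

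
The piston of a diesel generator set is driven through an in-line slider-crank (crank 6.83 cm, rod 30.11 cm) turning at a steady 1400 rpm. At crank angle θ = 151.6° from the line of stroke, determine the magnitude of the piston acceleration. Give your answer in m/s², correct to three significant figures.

1100

ω = 2π·1400/60 = 146.6 rad/s
x(θ) = r cosθ + √(L² − r² sin²θ); with ω constant, a = ω²·d²x/dθ².
d²x/dθ² = −r cosθ − r²(cos2θ)/√u − r⁴ sin²2θ/(4u^{3/2}),  u = L² − r² sin²θ = 0.0896059 m².
Substituting r = 0.0683 m, L = 0.3011 m, θ = 151.6°: d²x/dθ² = +0.051405 m.
a = ω²·d²x/dθ² = (146.6)²·(+0.051405) = +1104.9 m/s²;  |a| = 1104.9 m/s².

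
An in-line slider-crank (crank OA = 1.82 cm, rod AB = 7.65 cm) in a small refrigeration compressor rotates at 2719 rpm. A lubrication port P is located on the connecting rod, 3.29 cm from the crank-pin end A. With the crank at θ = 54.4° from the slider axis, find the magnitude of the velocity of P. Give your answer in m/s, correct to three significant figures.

ω = 284.7 rad/s.  Crank-pin speed |V_A| = rω = 5.1821 m/s, perpendicular to OA.
Rod angle: sinφ = −(r/L) sinθ ⇒ φ = -11.154°; ω_rod = −rω cosθ/√(L²−r²sin²θ) = -40.192 rad/s.
V_P = V_A + ω_rod × AP, with AP = 0.0329 m along the rod.
Components: V_Px = −rω sinθ − a·ω_rod·sinφ = -4.4694 m/s;  V_Py = rω cosθ + a·ω_rod·cosφ = +1.7193 m/s.
|V_P| = √(V_Px² + V_Py²) = 4.7887 m/s.

4.79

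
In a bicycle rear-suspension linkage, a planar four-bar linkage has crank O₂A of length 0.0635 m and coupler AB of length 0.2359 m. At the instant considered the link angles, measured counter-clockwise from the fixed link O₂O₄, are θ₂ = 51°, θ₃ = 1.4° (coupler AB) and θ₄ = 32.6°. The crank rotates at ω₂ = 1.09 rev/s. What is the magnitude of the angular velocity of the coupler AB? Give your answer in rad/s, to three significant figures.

1.12

ω₂ = 6.849 rad/s (from 1.09 rev/s).
Differentiating the loop-closure r₂e^{iθ₂}+r₃e^{iθ₃}=r₁+r₄e^{iθ₄} gives r₂ω₂e^{iθ₂}+r₃ω₃e^{iθ₃}=r₄ω₄e^{iθ₄}.
Eliminating the other unknown: ω₃ = r₂ω₂ sin(θ₄−θ₂) / [r₃ sin(θ₃−θ₄)].
Numerator sine = -0.31565; denominator sine = -0.51803.
Result = 0.0635·6.849·(-0.31565) / (0.2359·(-0.51803)) = +1.1233 rad/s; magnitude 1.1233 rad/s.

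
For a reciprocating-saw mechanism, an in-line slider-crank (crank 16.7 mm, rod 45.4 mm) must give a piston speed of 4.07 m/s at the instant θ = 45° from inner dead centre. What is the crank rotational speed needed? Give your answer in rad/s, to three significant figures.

272

For an in-line slider-crank, |v_piston| = rω|sinθ|·[1 + r cosθ/√(L² − r² sin²θ)].
With r = 0.0167 m, L = 0.0454 m, θ = 45°: the bracketed kinematic factor |dx/dθ| = 0.01499 m.
ω = v/|dx/dθ| = 4.07/0.01499 = 271.52 rad/s.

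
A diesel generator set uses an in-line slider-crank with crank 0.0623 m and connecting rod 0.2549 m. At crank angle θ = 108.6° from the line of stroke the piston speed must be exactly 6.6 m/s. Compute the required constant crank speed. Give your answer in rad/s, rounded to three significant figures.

122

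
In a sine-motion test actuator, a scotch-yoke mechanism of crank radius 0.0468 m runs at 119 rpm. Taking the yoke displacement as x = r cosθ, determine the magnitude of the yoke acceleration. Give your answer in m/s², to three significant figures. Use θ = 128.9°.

ω = 12.46 rad/s (from 119 rpm).
x = r cosθ ⇒ ẍ = −rω² cosθ (ω constant).
|a| = rω²|cosθ| = 0.0468·(12.46)²·|cos 128.9°| = 4.5638 m/s².

4.56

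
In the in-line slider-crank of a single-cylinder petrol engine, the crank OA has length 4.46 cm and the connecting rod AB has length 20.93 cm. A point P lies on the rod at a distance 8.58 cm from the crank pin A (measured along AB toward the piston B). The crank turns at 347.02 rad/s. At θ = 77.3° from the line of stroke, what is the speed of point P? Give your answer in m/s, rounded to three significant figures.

ω = 347 rad/s.  Crank-pin speed |V_A| = rω = 15.477 m/s, perpendicular to OA.
Rod angle: sinφ = −(r/L) sinθ ⇒ φ = -11.998°; ω_rod = −rω cosθ/√(L²−r²sin²θ) = -16.62 rad/s.
V_P = V_A + ω_rod × AP, with AP = 0.0858 m along the rod.
Components: V_Px = −rω sinθ − a·ω_rod·sinφ = -15.395 m/s;  V_Py = rω cosθ + a·ω_rod·cosφ = +2.0077 m/s.
|V_P| = √(V_Px² + V_Py²) = 15.525 m/s.

15.5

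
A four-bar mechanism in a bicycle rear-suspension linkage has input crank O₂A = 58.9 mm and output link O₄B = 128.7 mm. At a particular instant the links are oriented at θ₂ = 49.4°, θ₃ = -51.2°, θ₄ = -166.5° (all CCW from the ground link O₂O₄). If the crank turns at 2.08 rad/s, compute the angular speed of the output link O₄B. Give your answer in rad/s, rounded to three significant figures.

ω₂ = 2.08 rad/s
Differentiating the loop-closure r₂e^{iθ₂}+r₃e^{iθ₃}=r₁+r₄e^{iθ₄} gives r₂ω₂e^{iθ₂}+r₃ω₃e^{iθ₃}=r₄ω₄e^{iθ₄}.
Eliminating the other unknown: ω₄ = r₂ω₂ sin(θ₂−θ₃) / [r₄ sin(θ₄−θ₃)].
Numerator sine = +0.98294; denominator sine = -0.90408.
Result = 0.0589·2.08·(+0.98294) / (0.1287·(-0.90408)) = -1.0349 rad/s; magnitude 1.0349 rad/s.

1.03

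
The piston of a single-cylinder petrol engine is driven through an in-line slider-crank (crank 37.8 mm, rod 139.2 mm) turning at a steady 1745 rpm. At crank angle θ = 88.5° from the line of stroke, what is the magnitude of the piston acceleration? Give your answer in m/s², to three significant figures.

323

ω = 2π·1745/60 = 182.7 rad/s
x(θ) = r cosθ + √(L² − r² sin²θ); with ω constant, a = ω²·d²x/dθ².
d²x/dθ² = −r cosθ − r²(cos2θ)/√u − r⁴ sin²2θ/(4u^{3/2}),  u = L² − r² sin²θ = 0.0179488 m².
Substituting r = 0.0378 m, L = 0.1392 m, θ = 88.5°: d²x/dθ² = +0.0096604 m.
a = ω²·d²x/dθ² = (182.7)²·(+0.0096604) = +322.59 m/s²;  |a| = 322.59 m/s².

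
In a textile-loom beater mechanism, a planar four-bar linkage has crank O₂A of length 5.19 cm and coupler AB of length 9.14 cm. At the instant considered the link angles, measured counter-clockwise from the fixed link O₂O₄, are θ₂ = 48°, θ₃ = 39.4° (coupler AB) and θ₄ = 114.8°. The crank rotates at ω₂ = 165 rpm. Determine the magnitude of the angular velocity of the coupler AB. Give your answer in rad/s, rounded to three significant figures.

9.32

ω₂ = 17.28 rad/s (from 165 rpm).
Differentiating the loop-closure r₂e^{iθ₂}+r₃e^{iθ₃}=r₁+r₄e^{iθ₄} gives r₂ω₂e^{iθ₂}+r₃ω₃e^{iθ₃}=r₄ω₄e^{iθ₄}.
Eliminating the other unknown: ω₃ = r₂ω₂ sin(θ₄−θ₂) / [r₃ sin(θ₃−θ₄)].
Numerator sine = +0.91914; denominator sine = -0.96771.
Result = 0.0519·17.28·(+0.91914) / (0.0914·(-0.96771)) = -9.319 rad/s; magnitude 9.319 rad/s.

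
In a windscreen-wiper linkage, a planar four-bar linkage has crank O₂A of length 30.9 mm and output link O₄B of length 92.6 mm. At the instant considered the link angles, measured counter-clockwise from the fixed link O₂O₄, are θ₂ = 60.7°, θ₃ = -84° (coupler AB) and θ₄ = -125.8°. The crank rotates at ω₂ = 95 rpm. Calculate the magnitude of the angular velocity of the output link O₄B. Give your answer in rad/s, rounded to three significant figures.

2.88

ω₂ = 9.948 rad/s (from 95 rpm).
Differentiating the loop-closure r₂e^{iθ₂}+r₃e^{iθ₃}=r₁+r₄e^{iθ₄} gives r₂ω₂e^{iθ₂}+r₃ω₃e^{iθ₃}=r₄ω₄e^{iθ₄}.
Eliminating the other unknown: ω₄ = r₂ω₂ sin(θ₂−θ₃) / [r₄ sin(θ₄−θ₃)].
Numerator sine = +0.57786; denominator sine = -0.66653.
Result = 0.0309·9.948·(+0.57786) / (0.0926·(-0.66653)) = -2.8781 rad/s; magnitude 2.8781 rad/s.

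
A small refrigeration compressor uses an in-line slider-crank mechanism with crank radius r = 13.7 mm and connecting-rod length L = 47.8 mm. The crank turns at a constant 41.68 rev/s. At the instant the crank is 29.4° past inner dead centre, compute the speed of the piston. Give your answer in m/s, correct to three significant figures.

2.21

ω = 2π·41.7 = 261.9 rad/s
For an in-line slider-crank, x = r cosθ + √(L² − r² sin²θ), so v = −rω sinθ·[1 + r cosθ/√(L² − r² sin²θ)].
With r = 0.0137 m, L = 0.0478 m, θ = 29.4°: √(L² − r² sin²θ) = 0.047325 m.
v = −0.0137·261.9·0.49090·[1 + 0.0137·0.87121/0.047325] = -2.2055 m/s.
|v| = 2.2055 m/s.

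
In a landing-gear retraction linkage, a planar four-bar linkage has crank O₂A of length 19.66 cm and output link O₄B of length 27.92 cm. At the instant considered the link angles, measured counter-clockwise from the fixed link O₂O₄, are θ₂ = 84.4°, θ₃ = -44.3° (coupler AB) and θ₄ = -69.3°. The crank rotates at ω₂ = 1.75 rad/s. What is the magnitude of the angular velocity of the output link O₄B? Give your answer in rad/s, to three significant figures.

ω₂ = 1.75 rad/s
Differentiating the loop-closure r₂e^{iθ₂}+r₃e^{iθ₃}=r₁+r₄e^{iθ₄} gives r₂ω₂e^{iθ₂}+r₃ω₃e^{iθ₃}=r₄ω₄e^{iθ₄}.
Eliminating the other unknown: ω₄ = r₂ω₂ sin(θ₂−θ₃) / [r₄ sin(θ₄−θ₃)].
Numerator sine = +0.78043; denominator sine = -0.42262.
Result = 0.1966·1.75·(+0.78043) / (0.2792·(-0.42262)) = -2.2756 rad/s; magnitude 2.2756 rad/s.

2.28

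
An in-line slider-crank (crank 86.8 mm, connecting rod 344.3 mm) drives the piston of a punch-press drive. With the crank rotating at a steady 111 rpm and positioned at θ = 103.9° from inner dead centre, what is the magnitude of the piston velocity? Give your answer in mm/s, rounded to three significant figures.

918

ω = 2π·111/60 = 11.62 rad/s
For an in-line slider-crank, x = r cosθ + √(L² − r² sin²θ), so v = −rω sinθ·[1 + r cosθ/√(L² − r² sin²θ)].
With r = 0.0868 m, L = 0.3443 m, θ = 103.9°: √(L² − r² sin²θ) = 0.33383 m.
v = −0.0868·11.62·0.97072·[1 + 0.0868·-0.24023/0.33383] = -0.91823 m/s.
|v| = 0.91823 m/s = 918.23 mm/s.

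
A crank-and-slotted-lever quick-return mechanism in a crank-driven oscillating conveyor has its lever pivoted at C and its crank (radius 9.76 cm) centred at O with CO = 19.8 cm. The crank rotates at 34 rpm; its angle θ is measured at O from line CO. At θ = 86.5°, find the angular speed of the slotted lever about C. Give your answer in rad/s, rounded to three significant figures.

0.746

ω = 3.56 rad/s (from 34 rpm).
Crank pin A relative to C: A = (d + r cosθ, r sinθ); lever angle φ = atan2(r sinθ, d + r cosθ).
Differentiating tanφ: φ̇ = rω(d cosθ + r)/(d² + r² + 2dr cosθ).
d² + r² + 2dr cosθ = |CA|² = 0.0510893 m²;  d cosθ + r = +0.10969 m.
|ω_lever| = |0.0976·3.56·+0.10969| / 0.0510893 = 0.74608 rad/s.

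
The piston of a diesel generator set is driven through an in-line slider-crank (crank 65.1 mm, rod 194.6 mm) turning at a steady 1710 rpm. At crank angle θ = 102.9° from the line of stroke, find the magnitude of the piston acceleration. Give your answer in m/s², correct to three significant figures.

ω = 2π·1710/60 = 179.1 rad/s
x(θ) = r cosθ + √(L² − r² sin²θ); with ω constant, a = ω²·d²x/dθ².
d²x/dθ² = −r cosθ − r²(cos2θ)/√u − r⁴ sin²2θ/(4u^{3/2}),  u = L² − r² sin²θ = 0.0338424 m².
Substituting r = 0.0651 m, L = 0.1946 m, θ = 102.9°: d²x/dθ² = +0.035138 m.
a = ω²·d²x/dθ² = (179.1)²·(+0.035138) = +1126.7 m/s²;  |a| = 1126.7 m/s².

1130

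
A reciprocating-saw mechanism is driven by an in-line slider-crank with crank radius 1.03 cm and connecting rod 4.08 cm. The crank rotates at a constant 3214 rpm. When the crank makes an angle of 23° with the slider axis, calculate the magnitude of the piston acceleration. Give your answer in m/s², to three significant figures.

ω = 2π·3214/60 = 336.6 rad/s
x(θ) = r cosθ + √(L² − r² sin²θ); with ω constant, a = ω²·d²x/dθ².
d²x/dθ² = −r cosθ − r²(cos2θ)/√u − r⁴ sin²2θ/(4u^{3/2}),  u = L² − r² sin²θ = 0.00164844 m².
Substituting r = 0.0103 m, L = 0.0408 m, θ = 23°: d²x/dθ² = -0.011318 m.
a = ω²·d²x/dθ² = (336.6)²·(-0.011318) = -1282.1 m/s²;  |a| = 1282.1 m/s².

1280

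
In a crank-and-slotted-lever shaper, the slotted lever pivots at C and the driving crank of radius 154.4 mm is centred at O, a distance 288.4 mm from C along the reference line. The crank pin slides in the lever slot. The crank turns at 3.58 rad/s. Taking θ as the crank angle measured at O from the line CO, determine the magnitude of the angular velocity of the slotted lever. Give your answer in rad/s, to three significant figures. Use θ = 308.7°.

1.14

ω = 3.58 rad/s
Crank pin A relative to C: A = (d + r cosθ, r sinθ); lever angle φ = atan2(r sinθ, d + r cosθ).
Differentiating tanφ: φ̇ = rω(d cosθ + r)/(d² + r² + 2dr cosθ).
d² + r² + 2dr cosθ = |CA|² = 0.162697 m²;  d cosθ + r = +0.33472 m.
|ω_lever| = |0.1544·3.58·+0.33472| / 0.162697 = 1.1372 rad/s.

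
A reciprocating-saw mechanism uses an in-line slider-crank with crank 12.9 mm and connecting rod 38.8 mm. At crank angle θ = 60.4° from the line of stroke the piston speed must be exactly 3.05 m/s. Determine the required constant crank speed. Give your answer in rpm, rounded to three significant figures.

2220

For an in-line slider-crank, |v_piston| = rω|sinθ|·[1 + r cosθ/√(L² − r² sin²θ)].
With r = 0.0129 m, L = 0.0388 m, θ = 60.4°: the bracketed kinematic factor |dx/dθ| = 0.013141 m.
ω = v/|dx/dθ| = 3.05/0.013141 = 232.1 rad/s.
N = 60ω/(2π) = 2216.4 rpm.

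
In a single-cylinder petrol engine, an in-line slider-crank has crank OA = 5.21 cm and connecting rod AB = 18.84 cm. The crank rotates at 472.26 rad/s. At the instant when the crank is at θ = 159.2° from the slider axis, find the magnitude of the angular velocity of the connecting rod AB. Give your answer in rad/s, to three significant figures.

ω = 472.3 rad/s
The rod makes angle φ with the slider axis where L sinφ = r sinθ; differentiating, L cosφ·φ̇ = r ω cosθ.
L cosφ = √(L² − r² sin²θ) = 0.18749 m.
|ω_rod| = r ω |cosθ| / √(L² − r² sin²θ) = 0.0521·472.3·0.93483/0.18749 = 122.68 rad/s.

123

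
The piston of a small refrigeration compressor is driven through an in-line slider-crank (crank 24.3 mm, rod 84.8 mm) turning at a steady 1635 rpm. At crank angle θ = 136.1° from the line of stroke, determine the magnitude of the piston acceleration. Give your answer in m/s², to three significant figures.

ω = 2π·1635/60 = 171.2 rad/s
x(θ) = r cosθ + √(L² − r² sin²θ); with ω constant, a = ω²·d²x/dθ².
d²x/dθ² = −r cosθ − r²(cos2θ)/√u − r⁴ sin²2θ/(4u^{3/2}),  u = L² − r² sin²θ = 0.00690713 m².
Substituting r = 0.0243 m, L = 0.0848 m, θ = 136.1°: d²x/dθ² = +0.017085 m.
a = ω²·d²x/dθ² = (171.2)²·(+0.017085) = +500.85 m/s²;  |a| = 500.85 m/s².

501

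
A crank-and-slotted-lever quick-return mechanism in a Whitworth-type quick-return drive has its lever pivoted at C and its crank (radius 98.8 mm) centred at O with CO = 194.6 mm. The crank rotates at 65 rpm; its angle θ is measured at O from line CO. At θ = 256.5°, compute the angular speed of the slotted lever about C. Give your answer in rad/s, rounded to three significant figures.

ω = 6.807 rad/s (from 65 rpm).
Crank pin A relative to C: A = (d + r cosθ, r sinθ); lever angle φ = atan2(r sinθ, d + r cosθ).
Differentiating tanφ: φ̇ = rω(d cosθ + r)/(d² + r² + 2dr cosθ).
d² + r² + 2dr cosθ = |CA|² = 0.0386539 m²;  d cosθ + r = +0.053372 m.
|ω_lever| = |0.0988·6.807·+0.053372| / 0.0386539 = 0.92857 rad/s.

0.929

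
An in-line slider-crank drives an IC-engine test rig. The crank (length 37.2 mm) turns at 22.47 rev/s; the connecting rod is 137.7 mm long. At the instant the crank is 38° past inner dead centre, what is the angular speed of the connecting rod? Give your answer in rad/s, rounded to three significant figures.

30.5

ω = 141.2 rad/s (converted from 22.47 rev/s).
The rod makes angle φ with the slider axis where L sinφ = r sinθ; differentiating, L cosφ·φ̇ = r ω cosθ.
L cosφ = √(L² − r² sin²θ) = 0.13578 m.
|ω_rod| = r ω |cosθ| / √(L² − r² sin²θ) = 0.0372·141.2·0.78801/0.13578 = 30.48 rad/s.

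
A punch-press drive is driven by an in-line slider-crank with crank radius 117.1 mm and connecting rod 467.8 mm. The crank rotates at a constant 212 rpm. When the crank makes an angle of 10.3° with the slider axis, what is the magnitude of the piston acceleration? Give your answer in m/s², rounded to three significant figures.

70.3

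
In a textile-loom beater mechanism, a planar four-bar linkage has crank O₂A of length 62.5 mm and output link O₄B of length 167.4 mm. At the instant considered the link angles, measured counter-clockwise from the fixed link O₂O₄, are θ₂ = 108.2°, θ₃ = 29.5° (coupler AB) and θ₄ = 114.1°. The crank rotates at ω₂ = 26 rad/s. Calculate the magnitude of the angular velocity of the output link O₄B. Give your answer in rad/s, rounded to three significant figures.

9.56

ω₂ = 26 rad/s
Differentiating the loop-closure r₂e^{iθ₂}+r₃e^{iθ₃}=r₁+r₄e^{iθ₄} gives r₂ω₂e^{iθ₂}+r₃ω₃e^{iθ₃}=r₄ω₄e^{iθ₄}.
Eliminating the other unknown: ω₄ = r₂ω₂ sin(θ₂−θ₃) / [r₄ sin(θ₄−θ₃)].
Numerator sine = +0.98061; denominator sine = +0.99556.
Result = 0.0625·26·(+0.98061) / (0.1674·(+0.99556)) = +9.5615 rad/s; magnitude 9.5615 rad/s.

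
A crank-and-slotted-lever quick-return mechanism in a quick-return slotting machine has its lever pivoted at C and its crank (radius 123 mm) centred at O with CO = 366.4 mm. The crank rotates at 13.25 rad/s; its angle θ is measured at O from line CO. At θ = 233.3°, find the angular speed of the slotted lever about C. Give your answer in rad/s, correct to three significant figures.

1.64

ω = 13.25 rad/s
Crank pin A relative to C: A = (d + r cosθ, r sinθ); lever angle φ = atan2(r sinθ, d + r cosθ).
Differentiating tanφ: φ̇ = rω(d cosθ + r)/(d² + r² + 2dr cosθ).
d² + r² + 2dr cosθ = |CA|² = 0.0955114 m²;  d cosθ + r = -0.09597 m.
|ω_lever| = |0.123·13.25·-0.09597| / 0.0955114 = 1.6376 rad/s.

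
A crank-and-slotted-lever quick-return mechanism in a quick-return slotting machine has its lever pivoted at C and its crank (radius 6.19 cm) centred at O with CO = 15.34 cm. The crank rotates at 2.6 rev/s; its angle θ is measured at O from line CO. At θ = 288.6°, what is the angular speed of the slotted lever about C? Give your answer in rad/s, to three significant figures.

ω = 16.34 rad/s (from 2.6 rev/s).
Crank pin A relative to C: A = (d + r cosθ, r sinθ); lever angle φ = atan2(r sinθ, d + r cosθ).
Differentiating tanφ: φ̇ = rω(d cosθ + r)/(d² + r² + 2dr cosθ).
d² + r² + 2dr cosθ = |CA|² = 0.0334205 m²;  d cosθ + r = +0.11083 m.
|ω_lever| = |0.0619·16.34·+0.11083| / 0.0334205 = 3.3534 rad/s.

3.35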